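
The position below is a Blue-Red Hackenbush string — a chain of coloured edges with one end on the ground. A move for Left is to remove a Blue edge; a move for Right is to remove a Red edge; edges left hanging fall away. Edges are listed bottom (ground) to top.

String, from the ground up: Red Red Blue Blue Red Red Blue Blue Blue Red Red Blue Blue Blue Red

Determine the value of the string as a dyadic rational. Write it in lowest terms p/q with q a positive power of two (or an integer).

v_1 [R]  L=[]  R=[0]  ⇒ -1
v_2 [RR]  L=[]  R=[-1,0]  ⇒ -2
v_3 [RRB]  L=[-2]  R=[-1,0]  ⇒ -3/2
v_4 [RRBB]  L=[-2,-3/2]  R=[-1,0]  ⇒ -5/4
v_5 [RRBBR]  L=[-2,-3/2]  R=[-5/4,-1,0]  ⇒ -11/8
v_6 [RRBBRR]  L=[-2,-3/2]  R=[-11/8,-5/4,-1,0]  ⇒ -23/16
v_7 [RRBBRRB]  L=[-2,-3/2,-23/16]  R=[-11/8,-5/4,-1,0]  ⇒ -45/32
v_8 [RRBBRRBB]  L=[-2,-3/2,-23/16,-45/32]  R=[-11/8,-5/4,-1,0]  ⇒ -89/64
v_9 [RRBBRRBBB]  L=[-2,-3/2,-23/16,-45/32,-89/64]  R=[-11/8,-5/4,-1,0]  ⇒ -177/128
v_10 [RRBBRRBBBR]  L=[-2,-3/2,-23/16,-45/32,-89/64]  R=[-177/128,-11/8,-5/4,-1,0]  ⇒ -355/256
v_11 [RRBBRRBBBRR]  L=[-2,-3/2,-23/16,-45/32,-89/64]  R=[-355/256,-177/128,-11/8,-5/4,-1,0]  ⇒ -711/512
v_12 [RRBBRRBBBRRB]  L=[-2,-3/2,-23/16,-45/32,-89/64,-711/512]  R=[-355/256,-177/128,-11/8,-5/4,-1,0]  ⇒ -1421/1024
v_13 [RRBBRRBBBRRBB]  L=[-2,-3/2,-23/16,-45/32,-89/64,-711/512,-1421/1024]  R=[-355/256,-177/128,-11/8,-5/4,-1,0]  ⇒ -2841/2048
v_14 [RRBBRRBBBRRBBB]  L=[-2,-3/2,-23/16,-45/32,-89/64,-711/512,-1421/1024,-2841/2048]  R=[-355/256,-177/128,-11/8,-5/4,-1,0]  ⇒ -5681/4096
v_15 [RRBBRRBBBRRBBBR]  L=[-2,-3/2,-23/16,-45/32,-89/64,-711/512,-1421/1024,-2841/2048]  R=[-5681/4096,-355/256,-177/128,-11/8,-5/4,-1,0]  ⇒ -11363/8192

-11363/8192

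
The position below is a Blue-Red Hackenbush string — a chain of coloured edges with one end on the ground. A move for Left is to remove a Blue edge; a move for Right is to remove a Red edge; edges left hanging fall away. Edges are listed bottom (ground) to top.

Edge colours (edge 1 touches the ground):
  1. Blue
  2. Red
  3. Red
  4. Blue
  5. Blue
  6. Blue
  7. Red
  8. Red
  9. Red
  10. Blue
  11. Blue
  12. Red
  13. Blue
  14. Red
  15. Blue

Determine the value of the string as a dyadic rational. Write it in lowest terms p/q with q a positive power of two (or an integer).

7275/16384

B: Left { 0 }, Right { — } ⇒ simplest 1
BR: Left { 0 }, Right { 1 } ⇒ simplest 1/2
BRR: Left { 0 }, Right { 1/2, 1 } ⇒ simplest 1/4
BRRB: Left { 0, 1/4 }, Right { 1/2, 1 } ⇒ simplest 3/8
BRRBB: Left { 0, 1/4, 3/8 }, Right { 1/2, 1 } ⇒ simplest 7/16
BRRBBB: Left { 0, 1/4, 3/8, 7/16 }, Right { 1/2, 1 } ⇒ simplest 15/32
BRRBBBR: Left { 0, 1/4, 3/8, 7/16 }, Right { 15/32, 1/2, 1 } ⇒ simplest 29/64
BRRBBBRR: Left { 0, 1/4, 3/8, 7/16 }, Right { 29/64, 15/32, 1/2, 1 } ⇒ simplest 57/128
BRRBBBRRR: Left { 0, 1/4, 3/8, 7/16 }, Right { 57/128, 29/64, 15/32, 1/2, 1 } ⇒ simplest 113/256
BRRBBBRRRB: Left { 0, 1/4, 3/8, 7/16, 113/256 }, Right { 57/128, 29/64, 15/32, 1/2, 1 } ⇒ simplest 227/512
BRRBBBRRRBB: Left { 0, 1/4, 3/8, 7/16, 113/256, 227/512 }, Right { 57/128, 29/64, 15/32, 1/2, 1 } ⇒ simplest 455/1024
BRRBBBRRRBBR: Left { 0, 1/4, 3/8, 7/16, 113/256, 227/512 }, Right { 455/1024, 57/128, 29/64, 15/32, 1/2, 1 } ⇒ simplest 909/2048
BRRBBBRRRBBRB: Left { 0, 1/4, 3/8, 7/16, 113/256, 227/512, 909/2048 }, Right { 455/1024, 57/128, 29/64, 15/32, 1/2, 1 } ⇒ simplest 1819/4096
BRRBBBRRRBBRBR: Left { 0, 1/4, 3/8, 7/16, 113/256, 227/512, 909/2048 }, Right { 1819/4096, 455/1024, 57/128, 29/64, 15/32, 1/2, 1 } ⇒ simplest 3637/8192
BRRBBBRRRBBRBRB: Left { 0, 1/4, 3/8, 7/16, 113/256, 227/512, 909/2048, 3637/8192 }, Right { 1819/4096, 455/1024, 57/128, 29/64, 15/32, 1/2, 1 } ⇒ simplest 7275/16384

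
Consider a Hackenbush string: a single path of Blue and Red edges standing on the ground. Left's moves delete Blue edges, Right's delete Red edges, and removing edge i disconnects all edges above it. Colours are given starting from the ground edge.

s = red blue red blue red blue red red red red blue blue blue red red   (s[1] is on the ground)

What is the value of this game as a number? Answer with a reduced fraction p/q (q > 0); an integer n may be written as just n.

-11207/16384

1 of 15 · r · max L −∞ · min R 0 ⇒ -1
2 of 15 · rb · max L -1 · min R 0 ⇒ -1/2
3 of 15 · rbr · max L -1 · min R -1/2 ⇒ -3/4
4 of 15 · rbrb · max L -3/4 · min R -1/2 ⇒ -5/8
5 of 15 · rbrbr · max L -3/4 · min R -5/8 ⇒ -11/16
6 of 15 · rbrbrb · max L -11/16 · min R -5/8 ⇒ -21/32
7 of 15 · rbrbrbr · max L -11/16 · min R -21/32 ⇒ -43/64
8 of 15 · rbrbrbrr · max L -11/16 · min R -43/64 ⇒ -87/128
9 of 15 · rbrbrbrrr · max L -11/16 · min R -87/128 ⇒ -175/256
10 of 15 · rbrbrbrrrr · max L -11/16 · min R -175/256 ⇒ -351/512
11 of 15 · rbrbrbrrrrb · max L -351/512 · min R -175/256 ⇒ -701/1024
12 of 15 · rbrbrbrrrrbb · max L -701/1024 · min R -175/256 ⇒ -1401/2048
13 of 15 · rbrbrbrrrrbbb · max L -1401/2048 · min R -175/256 ⇒ -2801/4096
14 of 15 · rbrbrbrrrrbbbr · max L -1401/2048 · min R -2801/4096 ⇒ -5603/8192
15 of 15 · rbrbrbrrrrbbbrr · max L -1401/2048 · min R -5603/8192 ⇒ -11207/16384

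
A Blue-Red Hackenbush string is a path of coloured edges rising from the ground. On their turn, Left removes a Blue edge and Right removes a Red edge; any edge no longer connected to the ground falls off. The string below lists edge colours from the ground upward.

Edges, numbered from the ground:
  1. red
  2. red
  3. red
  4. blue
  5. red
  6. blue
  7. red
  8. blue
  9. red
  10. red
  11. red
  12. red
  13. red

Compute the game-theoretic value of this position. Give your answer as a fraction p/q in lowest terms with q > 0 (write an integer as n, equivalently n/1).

edge 1 of 13 (red): { ∅ | 0 } => -1
edge 2 of 13 (red): { ∅ | -1 0 } => -2
edge 3 of 13 (red): { ∅ | -2 -1 0 } => -3
edge 4 of 13 (blue): { -3 | -2 -1 0 } => -5/2
edge 5 of 13 (red): { -3 | -5/2 -2 -1 0 } => -11/4
edge 6 of 13 (blue): { -3 -11/4 | -5/2 -2 -1 0 } => -21/8
edge 7 of 13 (red): { -3 -11/4 | -21/8 -5/2 -2 -1 0 } => -43/16
edge 8 of 13 (blue): { -3 -11/4 -43/16 | -21/8 -5/2 -2 -1 0 } => -85/32
edge 9 of 13 (red): { -3 -11/4 -43/16 | -85/32 -21/8 -5/2 -2 -1 0 } => -171/64
edge 10 of 13 (red): { -3 -11/4 -43/16 | -171/64 -85/32 -21/8 -5/2 -2 -1 0 } => -343/128
edge 11 of 13 (red): { -3 -11/4 -43/16 | -343/128 -171/64 -85/32 -21/8 -5/2 -2 -1 0 } => -687/256
edge 12 of 13 (red): { -3 -11/4 -43/16 | -687/256 -343/128 -171/64 -85/32 -21/8 -5/2 -2 -1 0 } => -1375/512
edge 13 of 13 (red): { -3 -11/4 -43/16 | -1375/512 -687/256 -343/128 -171/64 -85/32 -21/8 -5/2 -2 -1 0 } => -2751/1024

-2751/1024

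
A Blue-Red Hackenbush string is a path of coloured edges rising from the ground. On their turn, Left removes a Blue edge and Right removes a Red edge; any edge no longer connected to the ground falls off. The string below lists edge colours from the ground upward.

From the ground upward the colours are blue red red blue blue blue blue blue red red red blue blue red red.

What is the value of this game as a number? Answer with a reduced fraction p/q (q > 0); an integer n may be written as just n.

Prefix values for blue red red blue blue blue blue blue red red red blue blue red red via {L|R} + simplicity:
G_1 [b]  L=[0]  R=[—]  gives 1
G_2 [br]  L=[0]  R=[1]  gives 1/2
G_3 [brr]  L=[0]  R=[1/2,1]  gives 1/4
G_4 [brrb]  L=[0,1/4]  R=[1/2,1]  gives 3/8
G_5 [brrbb]  L=[0,1/4,3/8]  R=[1/2,1]  gives 7/16
G_6 [brrbbb]  L=[0,1/4,3/8,7/16]  R=[1/2,1]  gives 15/32
G_7 [brrbbbb]  L=[0,1/4,3/8,7/16,15/32]  R=[1/2,1]  gives 31/64
G_8 [brrbbbbb]  L=[0,1/4,3/8,7/16,15/32,31/64]  R=[1/2,1]  gives 63/128
G_9 [brrbbbbbr]  L=[0,1/4,3/8,7/16,15/32,31/64]  R=[63/128,1/2,1]  gives 125/256
G_10 [brrbbbbbrr]  L=[0,1/4,3/8,7/16,15/32,31/64]  R=[125/256,63/128,1/2,1]  gives 249/512
G_11 [brrbbbbbrrr]  L=[0,1/4,3/8,7/16,15/32,31/64]  R=[249/512,125/256,63/128,1/2,1]  gives 497/1024
G_12 [brrbbbbbrrrb]  L=[0,1/4,3/8,7/16,15/32,31/64,497/1024]  R=[249/512,125/256,63/128,1/2,1]  gives 995/2048
G_13 [brrbbbbbrrrbb]  L=[0,1/4,3/8,7/16,15/32,31/64,497/1024,995/2048]  R=[249/512,125/256,63/128,1/2,1]  gives 1991/4096
G_14 [brrbbbbbrrrbbr]  L=[0,1/4,3/8,7/16,15/32,31/64,497/1024,995/2048]  R=[1991/4096,249/512,125/256,63/128,1/2,1]  gives 3981/8192
G_15 [brrbbbbbrrrbbrr]  L=[0,1/4,3/8,7/16,15/32,31/64,497/1024,995/2048]  R=[3981/8192,1991/4096,249/512,125/256,63/128,1/2,1]  gives 7961/16384

7961/16384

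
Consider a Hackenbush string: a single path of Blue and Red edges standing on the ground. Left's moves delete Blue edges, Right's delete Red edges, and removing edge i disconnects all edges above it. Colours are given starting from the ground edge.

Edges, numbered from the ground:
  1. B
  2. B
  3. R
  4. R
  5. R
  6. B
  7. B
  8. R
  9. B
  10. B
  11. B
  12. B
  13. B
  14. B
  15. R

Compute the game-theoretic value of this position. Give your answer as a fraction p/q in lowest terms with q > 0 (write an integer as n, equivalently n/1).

9981/8192

val(B) = { 0 | — } -> 1
val(BB) = { 0, 1 | — } -> 2
val(BBR) = { 0, 1 | 2 } -> 3/2
val(BBRR) = { 0, 1 | 3/2, 2 } -> 5/4
val(BBRRR) = { 0, 1 | 5/4, 3/2, 2 } -> 9/8
val(BBRRRB) = { 0, 1, 9/8 | 5/4, 3/2, 2 } -> 19/16
val(BBRRRBB) = { 0, 1, 9/8, 19/16 | 5/4, 3/2, 2 } -> 39/32
val(BBRRRBBR) = { 0, 1, 9/8, 19/16 | 39/32, 5/4, 3/2, 2 } -> 77/64
val(BBRRRBBRB) = { 0, 1, 9/8, 19/16, 77/64 | 39/32, 5/4, 3/2, 2 } -> 155/128
val(BBRRRBBRBB) = { 0, 1, 9/8, 19/16, 77/64, 155/128 | 39/32, 5/4, 3/2, 2 } -> 311/256
val(BBRRRBBRBBB) = { 0, 1, 9/8, 19/16, 77/64, 155/128, 311/256 | 39/32, 5/4, 3/2, 2 } -> 623/512
val(BBRRRBBRBBBB) = { 0, 1, 9/8, 19/16, 77/64, 155/128, 311/256, 623/512 | 39/32, 5/4, 3/2, 2 } -> 1247/1024
val(BBRRRBBRBBBBB) = { 0, 1, 9/8, 19/16, 77/64, 155/128, 311/256, 623/512, 1247/1024 | 39/32, 5/4, 3/2, 2 } -> 2495/2048
val(BBRRRBBRBBBBBB) = { 0, 1, 9/8, 19/16, 77/64, 155/128, 311/256, 623/512, 1247/1024, 2495/2048 | 39/32, 5/4, 3/2, 2 } -> 4991/4096
val(BBRRRBBRBBBBBBR) = { 0, 1, 9/8, 19/16, 77/64, 155/128, 311/256, 623/512, 1247/1024, 2495/2048 | 4991/4096, 39/32, 5/4, 3/2, 2 } -> 9981/8192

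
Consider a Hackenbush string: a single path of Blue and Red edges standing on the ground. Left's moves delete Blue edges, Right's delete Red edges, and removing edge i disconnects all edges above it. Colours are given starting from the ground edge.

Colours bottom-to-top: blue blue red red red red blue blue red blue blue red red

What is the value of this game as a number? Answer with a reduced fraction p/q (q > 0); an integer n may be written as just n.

Prefix values for blue blue red red red red blue blue red blue blue red red via {L|R} + simplicity:
b: Left { 0 }, Right { — } — simplest 1
bb: Left { 0, 1 }, Right { — } — simplest 2
bbr: Left { 0, 1 }, Right { 2 } — simplest 3/2
bbrr: Left { 0, 1 }, Right { 3/2, 2 } — simplest 5/4
bbrrr: Left { 0, 1 }, Right { 5/4, 3/2, 2 } — simplest 9/8
bbrrrr: Left { 0, 1 }, Right { 9/8, 5/4, 3/2, 2 } — simplest 17/16
bbrrrrb: Left { 0, 1, 17/16 }, Right { 9/8, 5/4, 3/2, 2 } — simplest 35/32
bbrrrrbb: Left { 0, 1, 17/16, 35/32 }, Right { 9/8, 5/4, 3/2, 2 } — simplest 71/64
bbrrrrbbr: Left { 0, 1, 17/16, 35/32 }, Right { 71/64, 9/8, 5/4, 3/2, 2 } — simplest 141/128
bbrrrrbbrb: Left { 0, 1, 17/16, 35/32, 141/128 }, Right { 71/64, 9/8, 5/4, 3/2, 2 } — simplest 283/256
bbrrrrbbrbb: Left { 0, 1, 17/16, 35/32, 141/128, 283/256 }, Right { 71/64, 9/8, 5/4, 3/2, 2 } — simplest 567/512
bbrrrrbbrbbr: Left { 0, 1, 17/16, 35/32, 141/128, 283/256 }, Right { 567/512, 71/64, 9/8, 5/4, 3/2, 2 } — simplest 1133/1024
bbrrrrbbrbbrr: Left { 0, 1, 17/16, 35/32, 141/128, 283/256 }, Right { 1133/1024, 567/512, 71/64, 9/8, 5/4, 3/2, 2 } — simplest 2265/2048

2265/2048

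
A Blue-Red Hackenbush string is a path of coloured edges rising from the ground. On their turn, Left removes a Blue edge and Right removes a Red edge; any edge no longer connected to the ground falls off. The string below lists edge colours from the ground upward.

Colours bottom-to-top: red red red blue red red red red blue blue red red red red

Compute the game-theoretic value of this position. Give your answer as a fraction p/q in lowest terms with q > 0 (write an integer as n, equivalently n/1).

-6047/2048

1 of 14 · r · max L −∞ · min R 0 => -1
2 of 14 · rr · max L −∞ · min R -1 => -2
3 of 14 · rrr · max L −∞ · min R -2 => -3
4 of 14 · rrrb · max L -3 · min R -2 => -5/2
5 of 14 · rrrbr · max L -3 · min R -5/2 => -11/4
6 of 14 · rrrbrr · max L -3 · min R -11/4 => -23/8
7 of 14 · rrrbrrr · max L -3 · min R -23/8 => -47/16
8 of 14 · rrrbrrrr · max L -3 · min R -47/16 => -95/32
9 of 14 · rrrbrrrrb · max L -95/32 · min R -47/16 => -189/64
10 of 14 · rrrbrrrrbb · max L -189/64 · min R -47/16 => -377/128
11 of 14 · rrrbrrrrbbr · max L -189/64 · min R -377/128 => -755/256
12 of 14 · rrrbrrrrbbrr · max L -189/64 · min R -755/256 => -1511/512
13 of 14 · rrrbrrrrbbrrr · max L -189/64 · min R -1511/512 => -3023/1024
14 of 14 · rrrbrrrrbbrrrr · max L -189/64 · min R -3023/1024 => -6047/2048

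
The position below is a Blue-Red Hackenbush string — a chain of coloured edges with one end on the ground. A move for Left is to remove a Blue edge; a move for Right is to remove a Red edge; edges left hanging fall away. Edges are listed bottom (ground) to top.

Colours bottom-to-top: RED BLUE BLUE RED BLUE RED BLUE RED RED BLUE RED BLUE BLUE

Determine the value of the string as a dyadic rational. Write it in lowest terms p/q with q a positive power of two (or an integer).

Prefix values for RED BLUE BLUE RED BLUE RED BLUE RED RED BLUE RED BLUE BLUE via {L|R} + simplicity:
1 of 13 · R · max L −∞ · min R 0 => -1
2 of 13 · RB · max L -1 · min R 0 => -1/2
3 of 13 · RBB · max L -1/2 · min R 0 => -1/4
4 of 13 · RBBR · max L -1/2 · min R -1/4 => -3/8
5 of 13 · RBBRB · max L -3/8 · min R -1/4 => -5/16
6 of 13 · RBBRBR · max L -3/8 · min R -5/16 => -11/32
7 of 13 · RBBRBRB · max L -11/32 · min R -5/16 => -21/64
8 of 13 · RBBRBRBR · max L -11/32 · min R -21/64 => -43/128
9 of 13 · RBBRBRBRR · max L -11/32 · min R -43/128 => -87/256
10 of 13 · RBBRBRBRRB · max L -87/256 · min R -43/128 => -173/512
11 of 13 · RBBRBRBRRBR · max L -87/256 · min R -173/512 => -347/1024
12 of 13 · RBBRBRBRRBRB · max L -347/1024 · min R -173/512 => -693/2048
13 of 13 · RBBRBRBRRBRBB · max L -693/2048 · min R -173/512 => -1385/4096

-1385/4096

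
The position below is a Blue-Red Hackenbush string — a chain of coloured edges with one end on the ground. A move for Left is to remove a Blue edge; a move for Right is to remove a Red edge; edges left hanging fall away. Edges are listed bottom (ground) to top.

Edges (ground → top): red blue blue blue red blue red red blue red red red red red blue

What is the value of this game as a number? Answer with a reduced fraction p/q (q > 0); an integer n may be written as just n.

step 1: add red to get r; options L={ · } R={ 0 } => -1
step 2: add blue to get rb; options L={ -1 } R={ 0 } => -1/2
step 3: add blue to get rbb; options L={ -1,-1/2 } R={ 0 } => -1/4
step 4: add blue to get rbbb; options L={ -1,-1/2,-1/4 } R={ 0 } => -1/8
step 5: add red to get rbbbr; options L={ -1,-1/2,-1/4 } R={ -1/8,0 } => -3/16
step 6: add blue to get rbbbrb; options L={ -1,-1/2,-1/4,-3/16 } R={ -1/8,0 } => -5/32
step 7: add red to get rbbbrbr; options L={ -1,-1/2,-1/4,-3/16 } R={ -5/32,-1/8,0 } => -11/64
step 8: add red to get rbbbrbrr; options L={ -1,-1/2,-1/4,-3/16 } R={ -11/64,-5/32,-1/8,0 } => -23/128
step 9: add blue to get rbbbrbrrb; options L={ -1,-1/2,-1/4,-3/16,-23/128 } R={ -11/64,-5/32,-1/8,0 } => -45/256
step 10: add red to get rbbbrbrrbr; options L={ -1,-1/2,-1/4,-3/16,-23/128 } R={ -45/256,-11/64,-5/32,-1/8,0 } => -91/512
step 11: add red to get rbbbrbrrbrr; options L={ -1,-1/2,-1/4,-3/16,-23/128 } R={ -91/512,-45/256,-11/64,-5/32,-1/8,0 } => -183/1024
step 12: add red to get rbbbrbrrbrrr; options L={ -1,-1/2,-1/4,-3/16,-23/128 } R={ -183/1024,-91/512,-45/256,-11/64,-5/32,-1/8,0 } => -367/2048
step 13: add red to get rbbbrbrrbrrrr; options L={ -1,-1/2,-1/4,-3/16,-23/128 } R={ -367/2048,-183/1024,-91/512,-45/256,-11/64,-5/32,-1/8,0 } => -735/4096
step 14: add red to get rbbbrbrrbrrrrr; options L={ -1,-1/2,-1/4,-3/16,-23/128 } R={ -735/4096,-367/2048,-183/1024,-91/512,-45/256,-11/64,-5/32,-1/8,0 } => -1471/8192
step 15: add blue to get rbbbrbrrbrrrrrb; options L={ -1,-1/2,-1/4,-3/16,-23/128,-1471/8192 } R={ -735/4096,-367/2048,-183/1024,-91/512,-45/256,-11/64,-5/32,-1/8,0 } => -2941/16384

-2941/16384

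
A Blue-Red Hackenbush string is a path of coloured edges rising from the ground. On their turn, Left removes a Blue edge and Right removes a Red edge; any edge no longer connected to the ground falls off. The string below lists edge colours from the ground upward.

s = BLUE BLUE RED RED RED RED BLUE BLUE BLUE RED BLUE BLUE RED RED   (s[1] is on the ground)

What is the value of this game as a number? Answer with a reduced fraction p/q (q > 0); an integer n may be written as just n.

edge 1 of 14 (BLUE): { 0 |  } => 1
edge 2 of 14 (BLUE): { 0 1 |  } => 2
edge 3 of 14 (RED): { 0 1 | 2 } => 3/2
edge 4 of 14 (RED): { 0 1 | 3/2 2 } => 5/4
edge 5 of 14 (RED): { 0 1 | 5/4 3/2 2 } => 9/8
edge 6 of 14 (RED): { 0 1 | 9/8 5/4 3/2 2 } => 17/16
edge 7 of 14 (BLUE): { 0 1 17/16 | 9/8 5/4 3/2 2 } => 35/32
edge 8 of 14 (BLUE): { 0 1 17/16 35/32 | 9/8 5/4 3/2 2 } => 71/64
edge 9 of 14 (BLUE): { 0 1 17/16 35/32 71/64 | 9/8 5/4 3/2 2 } => 143/128
edge 10 of 14 (RED): { 0 1 17/16 35/32 71/64 | 143/128 9/8 5/4 3/2 2 } => 285/256
edge 11 of 14 (BLUE): { 0 1 17/16 35/32 71/64 285/256 | 143/128 9/8 5/4 3/2 2 } => 571/512
edge 12 of 14 (BLUE): { 0 1 17/16 35/32 71/64 285/256 571/512 | 143/128 9/8 5/4 3/2 2 } => 1143/1024
edge 13 of 14 (RED): { 0 1 17/16 35/32 71/64 285/256 571/512 | 1143/1024 143/128 9/8 5/4 3/2 2 } => 2285/2048
edge 14 of 14 (RED): { 0 1 17/16 35/32 71/64 285/256 571/512 | 2285/2048 1143/1024 143/128 9/8 5/4 3/2 2 } => 4569/4096

4569/4096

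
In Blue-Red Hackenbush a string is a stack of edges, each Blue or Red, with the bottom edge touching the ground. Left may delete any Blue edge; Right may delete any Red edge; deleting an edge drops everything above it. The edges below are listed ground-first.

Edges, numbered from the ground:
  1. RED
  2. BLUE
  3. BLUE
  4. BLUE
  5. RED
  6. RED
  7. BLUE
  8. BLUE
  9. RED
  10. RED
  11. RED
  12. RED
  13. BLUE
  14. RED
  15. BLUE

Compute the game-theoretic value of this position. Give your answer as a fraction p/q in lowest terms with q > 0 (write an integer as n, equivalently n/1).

-3317/16384

edge 1 of 15 (RED): { ∅ | 0 } => -1
edge 2 of 15 (BLUE): { -1 | 0 } => -1/2
edge 3 of 15 (BLUE): { -1,-1/2 | 0 } => -1/4
edge 4 of 15 (BLUE): { -1,-1/2,-1/4 | 0 } => -1/8
edge 5 of 15 (RED): { -1,-1/2,-1/4 | -1/8,0 } => -3/16
edge 6 of 15 (RED): { -1,-1/2,-1/4 | -3/16,-1/8,0 } => -7/32
edge 7 of 15 (BLUE): { -1,-1/2,-1/4,-7/32 | -3/16,-1/8,0 } => -13/64
edge 8 of 15 (BLUE): { -1,-1/2,-1/4,-7/32,-13/64 | -3/16,-1/8,0 } => -25/128
edge 9 of 15 (RED): { -1,-1/2,-1/4,-7/32,-13/64 | -25/128,-3/16,-1/8,0 } => -51/256
edge 10 of 15 (RED): { -1,-1/2,-1/4,-7/32,-13/64 | -51/256,-25/128,-3/16,-1/8,0 } => -103/512
edge 11 of 15 (RED): { -1,-1/2,-1/4,-7/32,-13/64 | -103/512,-51/256,-25/128,-3/16,-1/8,0 } => -207/1024
edge 12 of 15 (RED): { -1,-1/2,-1/4,-7/32,-13/64 | -207/1024,-103/512,-51/256,-25/128,-3/16,-1/8,0 } => -415/2048
edge 13 of 15 (BLUE): { -1,-1/2,-1/4,-7/32,-13/64,-415/2048 | -207/1024,-103/512,-51/256,-25/128,-3/16,-1/8,0 } => -829/4096
edge 14 of 15 (RED): { -1,-1/2,-1/4,-7/32,-13/64,-415/2048 | -829/4096,-207/1024,-103/512,-51/256,-25/128,-3/16,-1/8,0 } => -1659/8192
edge 15 of 15 (BLUE): { -1,-1/2,-1/4,-7/32,-13/64,-415/2048,-1659/8192 | -829/4096,-207/1024,-103/512,-51/256,-25/128,-3/16,-1/8,0 } => -3317/16384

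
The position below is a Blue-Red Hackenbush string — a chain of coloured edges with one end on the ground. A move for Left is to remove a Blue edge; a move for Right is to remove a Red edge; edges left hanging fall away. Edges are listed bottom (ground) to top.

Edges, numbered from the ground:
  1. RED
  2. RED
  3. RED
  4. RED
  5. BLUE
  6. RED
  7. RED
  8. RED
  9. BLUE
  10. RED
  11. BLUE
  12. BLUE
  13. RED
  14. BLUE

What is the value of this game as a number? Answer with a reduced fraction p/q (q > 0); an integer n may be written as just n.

R: Left { ∅ }, Right { 0 } ⇒ simplest -1
RR: Left { ∅ }, Right { -1; 0 } ⇒ simplest -2
RRR: Left { ∅ }, Right { -2; -1; 0 } ⇒ simplest -3
RRRR: Left { ∅ }, Right { -3; -2; -1; 0 } ⇒ simplest -4
RRRRB: Left { -4 }, Right { -3; -2; -1; 0 } ⇒ simplest -7/2
RRRRBR: Left { -4 }, Right { -7/2; -3; -2; -1; 0 } ⇒ simplest -15/4
RRRRBRR: Left { -4 }, Right { -15/4; -7/2; -3; -2; -1; 0 } ⇒ simplest -31/8
RRRRBRRR: Left { -4 }, Right { -31/8; -15/4; -7/2; -3; -2; -1; 0 } ⇒ simplest -63/16
RRRRBRRRB: Left { -4; -63/16 }, Right { -31/8; -15/4; -7/2; -3; -2; -1; 0 } ⇒ simplest -125/32
RRRRBRRRBR: Left { -4; -63/16 }, Right { -125/32; -31/8; -15/4; -7/2; -3; -2; -1; 0 } ⇒ simplest -251/64
RRRRBRRRBRB: Left { -4; -63/16; -251/64 }, Right { -125/32; -31/8; -15/4; -7/2; -3; -2; -1; 0 } ⇒ simplest -501/128
RRRRBRRRBRBB: Left { -4; -63/16; -251/64; -501/128 }, Right { -125/32; -31/8; -15/4; -7/2; -3; -2; -1; 0 } ⇒ simplest -1001/256
RRRRBRRRBRBBR: Left { -4; -63/16; -251/64; -501/128 }, Right { -1001/256; -125/32; -31/8; -15/4; -7/2; -3; -2; -1; 0 } ⇒ simplest -2003/512
RRRRBRRRBRBBRB: Left { -4; -63/16; -251/64; -501/128; -2003/512 }, Right { -1001/256; -125/32; -31/8; -15/4; -7/2; -3; -2; -1; 0 } ⇒ simplest -4005/1024

-4005/1024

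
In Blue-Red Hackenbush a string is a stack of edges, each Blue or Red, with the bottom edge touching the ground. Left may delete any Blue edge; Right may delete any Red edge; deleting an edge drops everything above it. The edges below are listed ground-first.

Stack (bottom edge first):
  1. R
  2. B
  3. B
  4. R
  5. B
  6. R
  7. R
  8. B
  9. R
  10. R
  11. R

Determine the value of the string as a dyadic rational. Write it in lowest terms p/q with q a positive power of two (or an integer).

Build val(s[:k]) for k = 1..11, string s = R B B R B R R B R R R.
val_1 [R]  L=[∅]  R=[0]  — -1
val_2 [RB]  L=[-1]  R=[0]  — -1/2
val_3 [RBB]  L=[-1; -1/2]  R=[0]  — -1/4
val_4 [RBBR]  L=[-1; -1/2]  R=[-1/4; 0]  — -3/8
val_5 [RBBRB]  L=[-1; -1/2; -3/8]  R=[-1/4; 0]  — -5/16
val_6 [RBBRBR]  L=[-1; -1/2; -3/8]  R=[-5/16; -1/4; 0]  — -11/32
val_7 [RBBRBRR]  L=[-1; -1/2; -3/8]  R=[-11/32; -5/16; -1/4; 0]  — -23/64
val_8 [RBBRBRRB]  L=[-1; -1/2; -3/8; -23/64]  R=[-11/32; -5/16; -1/4; 0]  — -45/128
val_9 [RBBRBRRBR]  L=[-1; -1/2; -3/8; -23/64]  R=[-45/128; -11/32; -5/16; -1/4; 0]  — -91/256
val_10 [RBBRBRRBRR]  L=[-1; -1/2; -3/8; -23/64]  R=[-91/256; -45/128; -11/32; -5/16; -1/4; 0]  — -183/512
val_11 [RBBRBRRBRRR]  L=[-1; -1/2; -3/8; -23/64]  R=[-183/512; -91/256; -45/128; -11/32; -5/16; -1/4; 0]  — -367/1024

-367/1024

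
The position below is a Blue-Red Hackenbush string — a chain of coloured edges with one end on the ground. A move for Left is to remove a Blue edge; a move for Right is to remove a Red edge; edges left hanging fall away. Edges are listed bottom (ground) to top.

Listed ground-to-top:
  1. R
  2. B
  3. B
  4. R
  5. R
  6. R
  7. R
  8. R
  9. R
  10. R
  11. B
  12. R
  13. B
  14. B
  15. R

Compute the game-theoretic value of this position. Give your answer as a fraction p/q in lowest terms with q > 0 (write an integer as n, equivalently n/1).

-8147/16384

Recurse on prefixes of the 15-edge string R B B R R R R R R R B R B B R:
step 1: add R to get R; options L={ · } R={ 0 } gives -1
step 2: add B to get RB; options L={ -1 } R={ 0 } gives -1/2
step 3: add B to get RBB; options L={ -1; -1/2 } R={ 0 } gives -1/4
step 4: add R to get RBBR; options L={ -1; -1/2 } R={ -1/4; 0 } gives -3/8
step 5: add R to get RBBRR; options L={ -1; -1/2 } R={ -3/8; -1/4; 0 } gives -7/16
step 6: add R to get RBBRRR; options L={ -1; -1/2 } R={ -7/16; -3/8; -1/4; 0 } gives -15/32
step 7: add R to get RBBRRRR; options L={ -1; -1/2 } R={ -15/32; -7/16; -3/8; -1/4; 0 } gives -31/64
step 8: add R to get RBBRRRRR; options L={ -1; -1/2 } R={ -31/64; -15/32; -7/16; -3/8; -1/4; 0 } gives -63/128
step 9: add R to get RBBRRRRRR; options L={ -1; -1/2 } R={ -63/128; -31/64; -15/32; -7/16; -3/8; -1/4; 0 } gives -127/256
step 10: add R to get RBBRRRRRRR; options L={ -1; -1/2 } R={ -127/256; -63/128; -31/64; -15/32; -7/16; -3/8; -1/4; 0 } gives -255/512
step 11: add B to get RBBRRRRRRRB; options L={ -1; -1/2; -255/512 } R={ -127/256; -63/128; -31/64; -15/32; -7/16; -3/8; -1/4; 0 } gives -509/1024
step 12: add R to get RBBRRRRRRRBR; options L={ -1; -1/2; -255/512 } R={ -509/1024; -127/256; -63/128; -31/64; -15/32; -7/16; -3/8; -1/4; 0 } gives -1019/2048
step 13: add B to get RBBRRRRRRRBRB; options L={ -1; -1/2; -255/512; -1019/2048 } R={ -509/1024; -127/256; -63/128; -31/64; -15/32; -7/16; -3/8; -1/4; 0 } gives -2037/4096
step 14: add B to get RBBRRRRRRRBRBB; options L={ -1; -1/2; -255/512; -1019/2048; -2037/4096 } R={ -509/1024; -127/256; -63/128; -31/64; -15/32; -7/16; -3/8; -1/4; 0 } gives -4073/8192
step 15: add R to get RBBRRRRRRRBRBBR; options L={ -1; -1/2; -255/512; -1019/2048; -2037/4096 } R={ -4073/8192; -509/1024; -127/256; -63/128; -31/64; -15/32; -7/16; -3/8; -1/4; 0 } gives -8147/16384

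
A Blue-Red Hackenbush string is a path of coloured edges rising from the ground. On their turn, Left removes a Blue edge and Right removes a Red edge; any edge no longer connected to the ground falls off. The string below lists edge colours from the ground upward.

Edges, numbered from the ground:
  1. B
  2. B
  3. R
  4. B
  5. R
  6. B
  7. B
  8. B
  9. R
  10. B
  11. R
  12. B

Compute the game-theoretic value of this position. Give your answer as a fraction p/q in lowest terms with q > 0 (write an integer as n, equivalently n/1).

Prefix values for B B R B R B B B R B R B via {L|R} + simplicity:
1 of 12 · B · max L 0 · min R +∞ = 1
2 of 12 · BB · max L 1 · min R +∞ = 2
3 of 12 · BBR · max L 1 · min R 2 = 3/2
4 of 12 · BBRB · max L 3/2 · min R 2 = 7/4
5 of 12 · BBRBR · max L 3/2 · min R 7/4 = 13/8
6 of 12 · BBRBRB · max L 13/8 · min R 7/4 = 27/16
7 of 12 · BBRBRBB · max L 27/16 · min R 7/4 = 55/32
8 of 12 · BBRBRBBB · max L 55/32 · min R 7/4 = 111/64
9 of 12 · BBRBRBBBR · max L 55/32 · min R 111/64 = 221/128
10 of 12 · BBRBRBBBRB · max L 221/128 · min R 111/64 = 443/256
11 of 12 · BBRBRBBBRBR · max L 221/128 · min R 443/256 = 885/512
12 of 12 · BBRBRBBBRBRB · max L 885/512 · min R 443/256 = 1771/1024

1771/1024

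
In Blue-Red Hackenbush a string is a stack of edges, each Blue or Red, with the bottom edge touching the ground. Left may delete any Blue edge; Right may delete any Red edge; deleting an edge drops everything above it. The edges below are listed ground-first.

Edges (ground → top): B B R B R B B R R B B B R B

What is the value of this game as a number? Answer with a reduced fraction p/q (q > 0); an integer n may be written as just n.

6971/4096

1 of 14 · B · max L 0 · min R +∞ so 1
2 of 14 · BB · max L 1 · min R +∞ so 2
3 of 14 · BBR · max L 1 · min R 2 so 3/2
4 of 14 · BBRB · max L 3/2 · min R 2 so 7/4
5 of 14 · BBRBR · max L 3/2 · min R 7/4 so 13/8
6 of 14 · BBRBRB · max L 13/8 · min R 7/4 so 27/16
7 of 14 · BBRBRBB · max L 27/16 · min R 7/4 so 55/32
8 of 14 · BBRBRBBR · max L 27/16 · min R 55/32 so 109/64
9 of 14 · BBRBRBBRR · max L 27/16 · min R 109/64 so 217/128
10 of 14 · BBRBRBBRRB · max L 217/128 · min R 109/64 so 435/256
11 of 14 · BBRBRBBRRBB · max L 435/256 · min R 109/64 so 871/512
12 of 14 · BBRBRBBRRBBB · max L 871/512 · min R 109/64 so 1743/1024
13 of 14 · BBRBRBBRRBBBR · max L 871/512 · min R 1743/1024 so 3485/2048
14 of 14 · BBRBRBBRRBBBRB · max L 3485/2048 · min R 1743/1024 so 6971/4096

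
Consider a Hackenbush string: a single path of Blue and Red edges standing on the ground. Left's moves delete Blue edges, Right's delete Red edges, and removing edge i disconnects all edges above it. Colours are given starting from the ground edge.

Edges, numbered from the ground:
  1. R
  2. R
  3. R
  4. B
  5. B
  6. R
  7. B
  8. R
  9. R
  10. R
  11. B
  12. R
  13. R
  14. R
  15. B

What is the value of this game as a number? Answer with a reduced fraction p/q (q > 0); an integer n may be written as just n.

-9693/4096

Recurse on prefixes of the 15-edge string R R R B B R B R R R B R R R B:
step 1: add R to get R; options L={ — } R={ 0 } — -1
step 2: add R to get RR; options L={ — } R={ -1 0 } — -2
step 3: add R to get RRR; options L={ — } R={ -2 -1 0 } — -3
step 4: add B to get RRRB; options L={ -3 } R={ -2 -1 0 } — -5/2
step 5: add B to get RRRBB; options L={ -3 -5/2 } R={ -2 -1 0 } — -9/4
step 6: add R to get RRRBBR; options L={ -3 -5/2 } R={ -9/4 -2 -1 0 } — -19/8
step 7: add B to get RRRBBRB; options L={ -3 -5/2 -19/8 } R={ -9/4 -2 -1 0 } — -37/16
step 8: add R to get RRRBBRBR; options L={ -3 -5/2 -19/8 } R={ -37/16 -9/4 -2 -1 0 } — -75/32
step 9: add R to get RRRBBRBRR; options L={ -3 -5/2 -19/8 } R={ -75/32 -37/16 -9/4 -2 -1 0 } — -151/64
step 10: add R to get RRRBBRBRRR; options L={ -3 -5/2 -19/8 } R={ -151/64 -75/32 -37/16 -9/4 -2 -1 0 } — -303/128
step 11: add B to get RRRBBRBRRRB; options L={ -3 -5/2 -19/8 -303/128 } R={ -151/64 -75/32 -37/16 -9/4 -2 -1 0 } — -605/256
step 12: add R to get RRRBBRBRRRBR; options L={ -3 -5/2 -19/8 -303/128 } R={ -605/256 -151/64 -75/32 -37/16 -9/4 -2 -1 0 } — -1211/512
step 13: add R to get RRRBBRBRRRBRR; options L={ -3 -5/2 -19/8 -303/128 } R={ -1211/512 -605/256 -151/64 -75/32 -37/16 -9/4 -2 -1 0 } — -2423/1024
step 14: add R to get RRRBBRBRRRBRRR; options L={ -3 -5/2 -19/8 -303/128 } R={ -2423/1024 -1211/512 -605/256 -151/64 -75/32 -37/16 -9/4 -2 -1 0 } — -4847/2048
step 15: add B to get RRRBBRBRRRBRRRB; options L={ -3 -5/2 -19/8 -303/128 -4847/2048 } R={ -2423/1024 -1211/512 -605/256 -151/64 -75/32 -37/16 -9/4 -2 -1 0 } — -9693/4096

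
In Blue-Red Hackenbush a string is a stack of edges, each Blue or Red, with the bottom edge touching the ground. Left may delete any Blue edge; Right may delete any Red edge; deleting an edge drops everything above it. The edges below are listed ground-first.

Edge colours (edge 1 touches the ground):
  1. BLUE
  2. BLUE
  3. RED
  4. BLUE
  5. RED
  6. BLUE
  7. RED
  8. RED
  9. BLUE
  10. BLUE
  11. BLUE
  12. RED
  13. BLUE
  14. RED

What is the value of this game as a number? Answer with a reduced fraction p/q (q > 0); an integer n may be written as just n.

6773/4096

step 1: add BLUE to get B; options L={ 0 } R={  } => 1
step 2: add BLUE to get BB; options L={ 0,1 } R={  } => 2
step 3: add RED to get BBR; options L={ 0,1 } R={ 2 } => 3/2
step 4: add BLUE to get BBRB; options L={ 0,1,3/2 } R={ 2 } => 7/4
step 5: add RED to get BBRBR; options L={ 0,1,3/2 } R={ 7/4,2 } => 13/8
step 6: add BLUE to get BBRBRB; options L={ 0,1,3/2,13/8 } R={ 7/4,2 } => 27/16
step 7: add RED to get BBRBRBR; options L={ 0,1,3/2,13/8 } R={ 27/16,7/4,2 } => 53/32
step 8: add RED to get BBRBRBRR; options L={ 0,1,3/2,13/8 } R={ 53/32,27/16,7/4,2 } => 105/64
step 9: add BLUE to get BBRBRBRRB; options L={ 0,1,3/2,13/8,105/64 } R={ 53/32,27/16,7/4,2 } => 211/128
step 10: add BLUE to get BBRBRBRRBB; options L={ 0,1,3/2,13/8,105/64,211/128 } R={ 53/32,27/16,7/4,2 } => 423/256
step 11: add BLUE to get BBRBRBRRBBB; options L={ 0,1,3/2,13/8,105/64,211/128,423/256 } R={ 53/32,27/16,7/4,2 } => 847/512
step 12: add RED to get BBRBRBRRBBBR; options L={ 0,1,3/2,13/8,105/64,211/128,423/256 } R={ 847/512,53/32,27/16,7/4,2 } => 1693/1024
step 13: add BLUE to get BBRBRBRRBBBRB; options L={ 0,1,3/2,13/8,105/64,211/128,423/256,1693/1024 } R={ 847/512,53/32,27/16,7/4,2 } => 3387/2048
step 14: add RED to get BBRBRBRRBBBRBR; options L={ 0,1,3/2,13/8,105/64,211/128,423/256,1693/1024 } R={ 3387/2048,847/512,53/32,27/16,7/4,2 } => 6773/4096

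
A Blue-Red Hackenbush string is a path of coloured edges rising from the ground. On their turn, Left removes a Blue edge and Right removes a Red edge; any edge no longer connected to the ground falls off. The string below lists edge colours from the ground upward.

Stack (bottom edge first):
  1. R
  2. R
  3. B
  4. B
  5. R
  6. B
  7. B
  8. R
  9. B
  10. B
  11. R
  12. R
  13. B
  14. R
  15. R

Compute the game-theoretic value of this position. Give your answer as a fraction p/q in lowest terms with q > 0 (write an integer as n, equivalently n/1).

-10551/8192

edge 1 of 15 (R): { none | 0 } so -1
edge 2 of 15 (R): { none | -1, 0 } so -2
edge 3 of 15 (B): { -2 | -1, 0 } so -3/2
edge 4 of 15 (B): { -2, -3/2 | -1, 0 } so -5/4
edge 5 of 15 (R): { -2, -3/2 | -5/4, -1, 0 } so -11/8
edge 6 of 15 (B): { -2, -3/2, -11/8 | -5/4, -1, 0 } so -21/16
edge 7 of 15 (B): { -2, -3/2, -11/8, -21/16 | -5/4, -1, 0 } so -41/32
edge 8 of 15 (R): { -2, -3/2, -11/8, -21/16 | -41/32, -5/4, -1, 0 } so -83/64
edge 9 of 15 (B): { -2, -3/2, -11/8, -21/16, -83/64 | -41/32, -5/4, -1, 0 } so -165/128
edge 10 of 15 (B): { -2, -3/2, -11/8, -21/16, -83/64, -165/128 | -41/32, -5/4, -1, 0 } so -329/256
edge 11 of 15 (R): { -2, -3/2, -11/8, -21/16, -83/64, -165/128 | -329/256, -41/32, -5/4, -1, 0 } so -659/512
edge 12 of 15 (R): { -2, -3/2, -11/8, -21/16, -83/64, -165/128 | -659/512, -329/256, -41/32, -5/4, -1, 0 } so -1319/1024
edge 13 of 15 (B): { -2, -3/2, -11/8, -21/16, -83/64, -165/128, -1319/1024 | -659/512, -329/256, -41/32, -5/4, -1, 0 } so -2637/2048
edge 14 of 15 (R): { -2, -3/2, -11/8, -21/16, -83/64, -165/128, -1319/1024 | -2637/2048, -659/512, -329/256, -41/32, -5/4, -1, 0 } so -5275/4096
edge 15 of 15 (R): { -2, -3/2, -11/8, -21/16, -83/64, -165/128, -1319/1024 | -5275/4096, -2637/2048, -659/512, -329/256, -41/32, -5/4, -1, 0 } so -10551/8192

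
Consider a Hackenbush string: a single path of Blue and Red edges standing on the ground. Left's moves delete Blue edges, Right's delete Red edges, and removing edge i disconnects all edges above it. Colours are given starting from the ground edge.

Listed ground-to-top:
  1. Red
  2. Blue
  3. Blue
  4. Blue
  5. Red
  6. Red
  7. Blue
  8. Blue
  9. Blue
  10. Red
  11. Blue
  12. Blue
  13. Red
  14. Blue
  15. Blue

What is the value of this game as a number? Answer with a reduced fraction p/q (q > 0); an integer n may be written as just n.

-3145/16384

step 1: add Red to get R; options L={ ∅ } R={ 0 } gives -1
step 2: add Blue to get RB; options L={ -1 } R={ 0 } gives -1/2
step 3: add Blue to get RBB; options L={ -1,-1/2 } R={ 0 } gives -1/4
step 4: add Blue to get RBBB; options L={ -1,-1/2,-1/4 } R={ 0 } gives -1/8
step 5: add Red to get RBBBR; options L={ -1,-1/2,-1/4 } R={ -1/8,0 } gives -3/16
step 6: add Red to get RBBBRR; options L={ -1,-1/2,-1/4 } R={ -3/16,-1/8,0 } gives -7/32
step 7: add Blue to get RBBBRRB; options L={ -1,-1/2,-1/4,-7/32 } R={ -3/16,-1/8,0 } gives -13/64
step 8: add Blue to get RBBBRRBB; options L={ -1,-1/2,-1/4,-7/32,-13/64 } R={ -3/16,-1/8,0 } gives -25/128
step 9: add Blue to get RBBBRRBBB; options L={ -1,-1/2,-1/4,-7/32,-13/64,-25/128 } R={ -3/16,-1/8,0 } gives -49/256
step 10: add Red to get RBBBRRBBBR; options L={ -1,-1/2,-1/4,-7/32,-13/64,-25/128 } R={ -49/256,-3/16,-1/8,0 } gives -99/512
step 11: add Blue to get RBBBRRBBBRB; options L={ -1,-1/2,-1/4,-7/32,-13/64,-25/128,-99/512 } R={ -49/256,-3/16,-1/8,0 } gives -197/1024
step 12: add Blue to get RBBBRRBBBRBB; options L={ -1,-1/2,-1/4,-7/32,-13/64,-25/128,-99/512,-197/1024 } R={ -49/256,-3/16,-1/8,0 } gives -393/2048
step 13: add Red to get RBBBRRBBBRBBR; options L={ -1,-1/2,-1/4,-7/32,-13/64,-25/128,-99/512,-197/1024 } R={ -393/2048,-49/256,-3/16,-1/8,0 } gives -787/4096
step 14: add Blue to get RBBBRRBBBRBBRB; options L={ -1,-1/2,-1/4,-7/32,-13/64,-25/128,-99/512,-197/1024,-787/4096 } R={ -393/2048,-49/256,-3/16,-1/8,0 } gives -1573/8192
step 15: add Blue to get RBBBRRBBBRBBRBB; options L={ -1,-1/2,-1/4,-7/32,-13/64,-25/128,-99/512,-197/1024,-787/4096,-1573/8192 } R={ -393/2048,-49/256,-3/16,-1/8,0 } gives -3145/16384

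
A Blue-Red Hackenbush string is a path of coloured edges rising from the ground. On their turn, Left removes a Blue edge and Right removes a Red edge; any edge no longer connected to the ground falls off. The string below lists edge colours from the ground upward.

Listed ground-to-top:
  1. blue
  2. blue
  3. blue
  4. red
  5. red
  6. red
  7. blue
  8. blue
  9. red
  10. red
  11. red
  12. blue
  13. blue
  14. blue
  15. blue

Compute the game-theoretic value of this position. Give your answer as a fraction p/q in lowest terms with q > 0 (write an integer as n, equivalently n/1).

8991/4096

step 1: add blue to get b; options L={ 0 } R={ none } — 1
step 2: add blue to get bb; options L={ 0,1 } R={ none } — 2
step 3: add blue to get bbb; options L={ 0,1,2 } R={ none } — 3
step 4: add red to get bbbr; options L={ 0,1,2 } R={ 3 } — 5/2
step 5: add red to get bbbrr; options L={ 0,1,2 } R={ 5/2,3 } — 9/4
step 6: add red to get bbbrrr; options L={ 0,1,2 } R={ 9/4,5/2,3 } — 17/8
step 7: add blue to get bbbrrrb; options L={ 0,1,2,17/8 } R={ 9/4,5/2,3 } — 35/16
step 8: add blue to get bbbrrrbb; options L={ 0,1,2,17/8,35/16 } R={ 9/4,5/2,3 } — 71/32
step 9: add red to get bbbrrrbbr; options L={ 0,1,2,17/8,35/16 } R={ 71/32,9/4,5/2,3 } — 141/64
step 10: add red to get bbbrrrbbrr; options L={ 0,1,2,17/8,35/16 } R={ 141/64,71/32,9/4,5/2,3 } — 281/128
step 11: add red to get bbbrrrbbrrr; options L={ 0,1,2,17/8,35/16 } R={ 281/128,141/64,71/32,9/4,5/2,3 } — 561/256
step 12: add blue to get bbbrrrbbrrrb; options L={ 0,1,2,17/8,35/16,561/256 } R={ 281/128,141/64,71/32,9/4,5/2,3 } — 1123/512
step 13: add blue to get bbbrrrbbrrrbb; options L={ 0,1,2,17/8,35/16,561/256,1123/512 } R={ 281/128,141/64,71/32,9/4,5/2,3 } — 2247/1024
step 14: add blue to get bbbrrrbbrrrbbb; options L={ 0,1,2,17/8,35/16,561/256,1123/512,2247/1024 } R={ 281/128,141/64,71/32,9/4,5/2,3 } — 4495/2048
step 15: add blue to get bbbrrrbbrrrbbbb; options L={ 0,1,2,17/8,35/16,561/256,1123/512,2247/1024,4495/2048 } R={ 281/128,141/64,71/32,9/4,5/2,3 } — 8991/4096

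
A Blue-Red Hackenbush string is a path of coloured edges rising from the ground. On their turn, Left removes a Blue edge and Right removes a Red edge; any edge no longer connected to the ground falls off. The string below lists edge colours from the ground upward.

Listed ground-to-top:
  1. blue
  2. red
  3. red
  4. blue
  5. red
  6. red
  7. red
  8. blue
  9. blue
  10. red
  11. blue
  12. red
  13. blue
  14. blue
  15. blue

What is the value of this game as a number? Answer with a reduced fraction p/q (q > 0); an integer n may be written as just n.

4527/16384

Recurse on prefixes of the 15-edge string blue red red blue red red red blue blue red blue red blue blue blue:
G(b) = { 0 |  } -> 1
G(br) = { 0 | 1 } -> 1/2
G(brr) = { 0 | 1/2; 1 } -> 1/4
G(brrb) = { 0; 1/4 | 1/2; 1 } -> 3/8
G(brrbr) = { 0; 1/4 | 3/8; 1/2; 1 } -> 5/16
G(brrbrr) = { 0; 1/4 | 5/16; 3/8; 1/2; 1 } -> 9/32
G(brrbrrr) = { 0; 1/4 | 9/32; 5/16; 3/8; 1/2; 1 } -> 17/64
G(brrbrrrb) = { 0; 1/4; 17/64 | 9/32; 5/16; 3/8; 1/2; 1 } -> 35/128
G(brrbrrrbb) = { 0; 1/4; 17/64; 35/128 | 9/32; 5/16; 3/8; 1/2; 1 } -> 71/256
G(brrbrrrbbr) = { 0; 1/4; 17/64; 35/128 | 71/256; 9/32; 5/16; 3/8; 1/2; 1 } -> 141/512
G(brrbrrrbbrb) = { 0; 1/4; 17/64; 35/128; 141/512 | 71/256; 9/32; 5/16; 3/8; 1/2; 1 } -> 283/1024
G(brrbrrrbbrbr) = { 0; 1/4; 17/64; 35/128; 141/512 | 283/1024; 71/256; 9/32; 5/16; 3/8; 1/2; 1 } -> 565/2048
G(brrbrrrbbrbrb) = { 0; 1/4; 17/64; 35/128; 141/512; 565/2048 | 283/1024; 71/256; 9/32; 5/16; 3/8; 1/2; 1 } -> 1131/4096
G(brrbrrrbbrbrbb) = { 0; 1/4; 17/64; 35/128; 141/512; 565/2048; 1131/4096 | 283/1024; 71/256; 9/32; 5/16; 3/8; 1/2; 1 } -> 2263/8192
G(brrbrrrbbrbrbbb) = { 0; 1/4; 17/64; 35/128; 141/512; 565/2048; 1131/4096; 2263/8192 | 283/1024; 71/256; 9/32; 5/16; 3/8; 1/2; 1 } -> 4527/16384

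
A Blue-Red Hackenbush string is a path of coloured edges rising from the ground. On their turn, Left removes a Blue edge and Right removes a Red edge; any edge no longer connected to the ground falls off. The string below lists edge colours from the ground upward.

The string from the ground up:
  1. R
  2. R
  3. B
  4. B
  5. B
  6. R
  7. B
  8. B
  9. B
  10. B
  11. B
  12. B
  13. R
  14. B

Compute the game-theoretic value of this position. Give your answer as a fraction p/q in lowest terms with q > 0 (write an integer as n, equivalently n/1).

-4613/4096

Prefix values for R R B B B R B B B B B B R B via {L|R} + simplicity:
step 1: add R to get R; options L={ — } R={ 0 } = -1
step 2: add R to get RR; options L={ — } R={ -1; 0 } = -2
step 3: add B to get RRB; options L={ -2 } R={ -1; 0 } = -3/2
step 4: add B to get RRBB; options L={ -2; -3/2 } R={ -1; 0 } = -5/4
step 5: add B to get RRBBB; options L={ -2; -3/2; -5/4 } R={ -1; 0 } = -9/8
step 6: add R to get RRBBBR; options L={ -2; -3/2; -5/4 } R={ -9/8; -1; 0 } = -19/16
step 7: add B to get RRBBBRB; options L={ -2; -3/2; -5/4; -19/16 } R={ -9/8; -1; 0 } = -37/32
step 8: add B to get RRBBBRBB; options L={ -2; -3/2; -5/4; -19/16; -37/32 } R={ -9/8; -1; 0 } = -73/64
step 9: add B to get RRBBBRBBB; options L={ -2; -3/2; -5/4; -19/16; -37/32; -73/64 } R={ -9/8; -1; 0 } = -145/128
step 10: add B to get RRBBBRBBBB; options L={ -2; -3/2; -5/4; -19/16; -37/32; -73/64; -145/128 } R={ -9/8; -1; 0 } = -289/256
step 11: add B to get RRBBBRBBBBB; options L={ -2; -3/2; -5/4; -19/16; -37/32; -73/64; -145/128; -289/256 } R={ -9/8; -1; 0 } = -577/512
step 12: add B to get RRBBBRBBBBBB; options L={ -2; -3/2; -5/4; -19/16; -37/32; -73/64; -145/128; -289/256; -577/512 } R={ -9/8; -1; 0 } = -1153/1024
step 13: add R to get RRBBBRBBBBBBR; options L={ -2; -3/2; -5/4; -19/16; -37/32; -73/64; -145/128; -289/256; -577/512 } R={ -1153/1024; -9/8; -1; 0 } = -2307/2048
step 14: add B to get RRBBBRBBBBBBRB; options L={ -2; -3/2; -5/4; -19/16; -37/32; -73/64; -145/128; -289/256; -577/512; -2307/2048 } R={ -1153/1024; -9/8; -1; 0 } = -4613/4096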